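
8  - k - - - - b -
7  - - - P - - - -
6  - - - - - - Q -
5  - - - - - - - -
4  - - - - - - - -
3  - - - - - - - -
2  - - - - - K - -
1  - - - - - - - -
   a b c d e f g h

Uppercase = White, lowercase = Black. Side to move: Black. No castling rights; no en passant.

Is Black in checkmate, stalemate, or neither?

Black to move; black king on b8.
In check: no.
Legal moves for Black: Bh7, Bf7, Be6, Bd5, Bc4, Bb3, Ba2, Ka8, Kc7, Kb7, Ka7.
Black has 11 legal moves and is not in check → neither.

neither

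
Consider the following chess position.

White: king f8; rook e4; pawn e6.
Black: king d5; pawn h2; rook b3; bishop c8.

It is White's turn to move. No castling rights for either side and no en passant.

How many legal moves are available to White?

White to move; king on f8.
In check: no.
Legal moves: Kg8, Ke8, Kg7, Kf7, Ke7, Re5+, Rh4, Rg4, Rf4, Rd4+, Rc4, Rb4, Ra4, Re3, Re2, Re1, e7.
Count: 17.

17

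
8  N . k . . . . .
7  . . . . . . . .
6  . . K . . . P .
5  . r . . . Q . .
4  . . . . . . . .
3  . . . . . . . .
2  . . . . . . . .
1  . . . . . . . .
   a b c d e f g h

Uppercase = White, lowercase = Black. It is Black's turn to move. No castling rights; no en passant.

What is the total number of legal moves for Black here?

3

Black to move; king on c8.
In check: yes, from the white queen on f5.
Legal moves: Kd8, Kb8, Rxf5.
Count: 3.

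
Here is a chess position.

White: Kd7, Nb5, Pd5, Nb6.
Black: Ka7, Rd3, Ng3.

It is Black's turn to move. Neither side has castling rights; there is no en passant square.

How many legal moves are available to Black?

Black to move; king on a7.
In check: yes, from the white knight on b5.
Legal moves: Kb8, Kb7, Kxb6, Ka6.
Count: 4.

4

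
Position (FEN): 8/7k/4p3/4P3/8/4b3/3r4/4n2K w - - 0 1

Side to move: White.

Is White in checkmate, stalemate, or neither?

White to move; white king on h1.
In check: no.
King squares — g1: attacked by Be3; g2: attacked by Ne1; h2: attacked by Rd2.
Legal moves for White: none.
Not in check and no legal moves → stalemate.

stalemate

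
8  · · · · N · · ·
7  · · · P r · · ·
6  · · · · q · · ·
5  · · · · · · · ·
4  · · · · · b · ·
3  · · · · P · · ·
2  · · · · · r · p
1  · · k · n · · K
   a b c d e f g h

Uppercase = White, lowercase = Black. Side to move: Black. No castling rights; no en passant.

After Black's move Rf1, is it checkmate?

yes

After Rf1: white king on h1; in check: yes, from the black rook on f1.
King squares — g1: attacked by Rf1; g2: attacked by Ne1; h2: attacked by Bf4.
White has no legal moves → checkmate.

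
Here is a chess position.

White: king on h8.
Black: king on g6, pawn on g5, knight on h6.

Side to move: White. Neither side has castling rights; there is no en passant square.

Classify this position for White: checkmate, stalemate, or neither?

White to move; white king on h8.
In check: no.
King squares — g7: attacked by Kg6; h7: attacked by Kg6; g8: attacked by Nh6.
Legal moves for White: none.
Not in check and no legal moves → stalemate.

stalemate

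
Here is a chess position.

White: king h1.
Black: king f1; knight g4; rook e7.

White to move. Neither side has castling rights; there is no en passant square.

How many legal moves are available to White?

White to move; king on h1.
In check: no.
Legal moves: none.
Count: 0.

0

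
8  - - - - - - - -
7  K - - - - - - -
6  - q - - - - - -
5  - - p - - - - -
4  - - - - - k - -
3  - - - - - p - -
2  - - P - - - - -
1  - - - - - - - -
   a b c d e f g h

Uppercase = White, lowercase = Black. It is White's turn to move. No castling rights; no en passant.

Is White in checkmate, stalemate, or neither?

neither

White to move; white king on a7.
In check: yes, from the black queen on b6.
King squares — a6: attacked by Qb6; b6: available; b7: attacked by Qb6; a8: available; b8: attacked by Qb6.
Legal moves for White: Ka8, Kxb6.
White is in check but has 2 legal moves → neither.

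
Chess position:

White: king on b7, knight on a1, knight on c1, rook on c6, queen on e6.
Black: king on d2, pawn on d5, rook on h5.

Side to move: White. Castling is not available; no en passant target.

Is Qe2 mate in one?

yes

After Qe2: black king on d2; in check: yes, from the white queen on e2.
King squares — c1: attacked by Rc6; d1: attacked by Qe2; e1: attacked by Qe2; c2: attacked by Na1; e2: attacked by Nc1; c3: attacked by Rc6; d3: attacked by Nc1; e3: attacked by Qe2.
Black has no legal moves → checkmate.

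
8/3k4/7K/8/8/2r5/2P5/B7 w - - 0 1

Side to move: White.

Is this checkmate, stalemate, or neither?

neither

White to move; white king on h6.
In check: no.
Legal moves for White: Kh7, Kg7, Kg6, Kh5, Kg5, Bxc3, Bb2.
White has 7 legal moves and is not in check → neither.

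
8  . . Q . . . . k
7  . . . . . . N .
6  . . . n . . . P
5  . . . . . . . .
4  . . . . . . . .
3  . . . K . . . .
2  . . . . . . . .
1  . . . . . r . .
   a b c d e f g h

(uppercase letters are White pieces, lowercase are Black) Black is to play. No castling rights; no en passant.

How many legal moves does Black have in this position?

Black to move; king on h8.
In check: yes, from the white queen on c8.
Legal moves: Kh7, Ne8, Nxc8, Rf8.
Count: 4.

4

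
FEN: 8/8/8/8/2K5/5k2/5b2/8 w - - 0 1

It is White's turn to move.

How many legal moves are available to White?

White to move; king on c4.
In check: no.
Legal moves: Kd5, Kb5, Kb4, Kd3, Kc3, Kb3.
Count: 6.

6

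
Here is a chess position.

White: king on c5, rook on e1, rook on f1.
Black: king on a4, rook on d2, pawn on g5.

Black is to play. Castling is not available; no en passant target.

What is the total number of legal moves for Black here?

Black to move; king on a4.
In check: no.
Legal moves: Ka5, Kb3, Ka3, Rd8, Rd7, Rd6, Rd5+, Rd4, Rd3, Rh2, Rg2, Rf2, Re2, Rc2+, Rb2, Ra2, Rd1, g4.
Count: 18.

18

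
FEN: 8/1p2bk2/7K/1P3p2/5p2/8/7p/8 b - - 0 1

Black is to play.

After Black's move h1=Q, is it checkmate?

After h1=Q: white king on h6; in check: yes, from the black queen on h1.
King squares — g5: attacked by Be7; h5: attacked by Qh1; g6: attacked by Kf7; g7: attacked by Kf7; h7: attacked by Qh1.
White has no legal moves → checkmate.

yes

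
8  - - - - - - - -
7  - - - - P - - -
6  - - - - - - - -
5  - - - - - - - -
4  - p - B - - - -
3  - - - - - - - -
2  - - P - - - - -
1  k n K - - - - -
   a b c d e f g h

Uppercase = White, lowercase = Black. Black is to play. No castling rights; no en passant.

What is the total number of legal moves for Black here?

Black to move; king on a1.
In check: yes, from the white bishop on d4.
Legal moves: Ka2, Nc3.
Count: 2.

2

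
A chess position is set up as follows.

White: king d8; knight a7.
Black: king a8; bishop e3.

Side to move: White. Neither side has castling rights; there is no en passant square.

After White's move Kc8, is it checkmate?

no

After Kc8: black king on a8; in check: no.
Black is not in check, so this cannot be checkmate.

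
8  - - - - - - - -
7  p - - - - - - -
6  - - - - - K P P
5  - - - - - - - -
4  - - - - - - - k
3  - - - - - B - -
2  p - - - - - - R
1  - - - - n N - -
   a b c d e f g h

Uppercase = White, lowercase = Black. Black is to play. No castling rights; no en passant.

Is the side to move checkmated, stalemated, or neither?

Black to move; black king on h4.
In check: yes, from the white rook on h2.
King squares — g3: attacked by Nf1; h3: attacked by Rh2; g4: attacked by Bf3; g5: attacked by Kf6; h5: attacked by Rh2.
Legal moves for Black: none.
In check with no legal moves → checkmate.

checkmate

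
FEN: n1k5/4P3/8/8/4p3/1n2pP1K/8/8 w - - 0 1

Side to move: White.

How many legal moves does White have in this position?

White to move; king on h3.
In check: no.
Legal moves: Kh4, Kg4, Kg3, Kh2, Kg2, fxe4, e8=Q+, e8=R+, e8=B, e8=N, f4.
Count: 11.

11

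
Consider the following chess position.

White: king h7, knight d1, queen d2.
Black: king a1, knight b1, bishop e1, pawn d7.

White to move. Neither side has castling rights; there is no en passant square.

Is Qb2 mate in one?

After Qb2: black king on a1; in check: yes, from the white queen on b2.
King squares — b1: own knight; a2: attacked by Qb2; b2: attacked by Nd1.
Black has no legal moves → checkmate.

yes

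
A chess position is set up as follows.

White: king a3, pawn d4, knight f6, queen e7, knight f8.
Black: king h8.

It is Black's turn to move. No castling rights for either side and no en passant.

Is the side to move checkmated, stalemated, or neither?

stalemate

Black to move; black king on h8.
In check: no.
King squares — g7: attacked by Qe7; h7: attacked by Nf6; g8: attacked by Nf6.
Legal moves for Black: none.
Not in check and no legal moves → stalemate.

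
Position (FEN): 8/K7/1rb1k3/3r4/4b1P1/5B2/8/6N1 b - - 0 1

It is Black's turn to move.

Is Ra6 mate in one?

no

After Ra6: white king on a7; in check: yes, from the black rook on a6.
White has 2 legal replies: Kb8, Kxa6.
In check but a legal move exists → not checkmate.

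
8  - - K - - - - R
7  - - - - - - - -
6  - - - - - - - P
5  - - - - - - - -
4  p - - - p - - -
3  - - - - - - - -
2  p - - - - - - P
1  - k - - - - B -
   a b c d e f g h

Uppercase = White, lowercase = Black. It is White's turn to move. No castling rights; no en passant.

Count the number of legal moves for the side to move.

19

White to move; king on c8.
In check: no.
Legal moves: Rg8, Rf8, Re8, Rd8, Rh7, Kd8, Kb8, Kd7, Kc7, Kb7, Ba7, Bb6, Bc5, Bd4, Be3, Bf2, h7, h3, h4.
Count: 19.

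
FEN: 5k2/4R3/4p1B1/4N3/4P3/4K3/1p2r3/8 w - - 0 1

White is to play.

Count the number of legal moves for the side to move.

White to move; king on e3.
In check: yes, from the black rook on e2.
Legal moves: Kf4, Kd4, Kf3, Kd3, Kxe2.
Count: 5.

5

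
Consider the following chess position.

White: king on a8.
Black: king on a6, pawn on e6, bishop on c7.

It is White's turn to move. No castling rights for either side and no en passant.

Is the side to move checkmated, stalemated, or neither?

White to move; white king on a8.
In check: no.
King squares — a7: attacked by Ka6; b7: attacked by Ka6; b8: attacked by Bc7.
Legal moves for White: none.
Not in check and no legal moves → stalemate.

stalemate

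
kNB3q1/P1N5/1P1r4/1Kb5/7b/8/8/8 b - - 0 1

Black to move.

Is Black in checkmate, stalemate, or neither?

checkmate

Black to move; black king on a8.
In check: yes, from the white knight on c7.
King squares — a7: attacked by Pb6; b7: attacked by Bc8; b8: attacked by Pa7.
Legal moves for Black: none.
In check with no legal moves → checkmate.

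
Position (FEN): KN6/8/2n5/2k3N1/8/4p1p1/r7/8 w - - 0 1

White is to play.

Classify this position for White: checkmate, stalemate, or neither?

neither

White to move; white king on a8.
In check: yes, from the black rook on a2.
Legal moves for White: Kb7, Na6+.
White is in check but has 2 legal moves → neither.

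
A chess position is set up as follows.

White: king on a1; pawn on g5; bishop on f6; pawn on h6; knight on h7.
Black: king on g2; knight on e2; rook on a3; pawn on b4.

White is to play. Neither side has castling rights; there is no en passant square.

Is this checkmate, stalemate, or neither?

neither

White to move; white king on a1.
In check: yes, from the black rook on a3.
Legal moves for White: Kb2, Kb1.
White is in check but has 2 legal moves → neither.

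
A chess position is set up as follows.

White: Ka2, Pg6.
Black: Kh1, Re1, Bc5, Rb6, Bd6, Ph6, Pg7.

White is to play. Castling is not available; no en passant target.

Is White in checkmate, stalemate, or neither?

White to move; white king on a2.
In check: no.
King squares — a1: attacked by Re1; b1: attacked by Re1; b2: attacked by Rb6; a3: attacked by Bc5; b3: attacked by Rb6.
Legal moves for White: none.
Not in check and no legal moves → stalemate.

stalemate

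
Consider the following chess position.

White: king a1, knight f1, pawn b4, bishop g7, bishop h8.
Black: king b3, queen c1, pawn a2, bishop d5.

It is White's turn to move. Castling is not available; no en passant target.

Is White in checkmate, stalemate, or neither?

checkmate

White to move; white king on a1.
In check: yes, from the black queen on c1.
King squares — b1: attacked by Qc1; a2: attacked by Kb3; b2: attacked by Qc1.
Legal moves for White: none.
In check with no legal moves → checkmate.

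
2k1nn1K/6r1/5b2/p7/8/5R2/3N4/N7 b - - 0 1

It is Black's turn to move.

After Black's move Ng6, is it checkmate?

yes

After Ng6: white king on h8; in check: yes, from the black knight on g6.
King squares — g7: attacked by Bf6; h7: attacked by Rg7; g8: attacked by Rg7.
White has no legal moves → checkmate.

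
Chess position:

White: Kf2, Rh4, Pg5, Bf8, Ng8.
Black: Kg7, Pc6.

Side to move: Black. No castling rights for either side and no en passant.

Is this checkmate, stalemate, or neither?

neither

Black to move; black king on g7.
In check: yes, from the white bishop on f8.
Legal moves for Black: Kxg8, Kxf8, Kf7, Kg6.
Black is in check but has 4 legal moves → neither.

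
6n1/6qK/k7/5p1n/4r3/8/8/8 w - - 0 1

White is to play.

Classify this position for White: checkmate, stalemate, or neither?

White to move; white king on h7.
In check: yes, from the black queen on g7.
King squares — g6: attacked by Qg7; h6: attacked by Qg7; g7: attacked by Nh5; g8: attacked by Qg7; h8: attacked by Qg7.
Legal moves for White: none.
In check with no legal moves → checkmate.

checkmate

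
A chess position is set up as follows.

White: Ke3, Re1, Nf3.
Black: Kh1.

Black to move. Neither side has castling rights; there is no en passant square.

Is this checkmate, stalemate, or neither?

Black to move; black king on h1.
In check: yes, from the white rook on e1.
Legal moves for Black: Kg2.
Black is in check but has 1 legal move → neither.

neither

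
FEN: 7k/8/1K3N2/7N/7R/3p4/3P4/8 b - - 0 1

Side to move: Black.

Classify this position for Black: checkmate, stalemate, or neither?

stalemate

Black to move; black king on h8.
In check: no.
King squares — g7: attacked by Nh5; h7: attacked by Nf6; g8: attacked by Nf6.
Legal moves for Black: none.
Not in check and no legal moves → stalemate.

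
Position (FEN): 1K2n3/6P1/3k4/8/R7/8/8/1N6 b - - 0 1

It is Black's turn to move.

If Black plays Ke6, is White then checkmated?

After Ke6: white king on b8; in check: no.
White is not in check, so this cannot be checkmate.

no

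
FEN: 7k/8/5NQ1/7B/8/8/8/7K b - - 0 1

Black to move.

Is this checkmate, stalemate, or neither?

Black to move; black king on h8.
In check: no.
King squares — g7: attacked by Qg6; h7: attacked by Nf6; g8: attacked by Nf6.
Legal moves for Black: none.
Not in check and no legal moves → stalemate.

stalemate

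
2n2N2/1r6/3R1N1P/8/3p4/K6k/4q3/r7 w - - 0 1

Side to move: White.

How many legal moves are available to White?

0

White to move; king on a3.
In check: yes, from the black rook on a1.
Legal moves: none.
Count: 0.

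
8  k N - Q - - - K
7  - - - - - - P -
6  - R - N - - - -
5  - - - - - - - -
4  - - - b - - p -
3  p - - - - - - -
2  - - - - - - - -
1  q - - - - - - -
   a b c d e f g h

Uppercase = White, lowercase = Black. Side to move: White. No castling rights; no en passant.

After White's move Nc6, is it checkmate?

yes

After Nc6: black king on a8; in check: yes, from the white queen on d8.
King squares — a7: attacked by Nc6; b7: attacked by Rb6; b8: attacked by Rb6.
Black has no legal moves → checkmate.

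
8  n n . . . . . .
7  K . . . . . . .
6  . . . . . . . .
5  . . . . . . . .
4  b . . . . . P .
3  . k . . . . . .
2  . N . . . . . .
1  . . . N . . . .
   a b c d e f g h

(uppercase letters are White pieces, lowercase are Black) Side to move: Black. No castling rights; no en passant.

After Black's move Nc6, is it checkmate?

After Nc6: white king on a7; in check: yes, from the black knight on c6.
White has 3 legal replies: Kxa8, Kb7, Ka6.
In check but a legal move exists → not checkmate.

no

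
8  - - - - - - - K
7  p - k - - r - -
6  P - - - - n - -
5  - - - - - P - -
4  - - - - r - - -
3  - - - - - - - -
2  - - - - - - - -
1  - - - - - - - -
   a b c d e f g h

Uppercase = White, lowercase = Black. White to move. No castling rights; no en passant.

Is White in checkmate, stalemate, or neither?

White to move; white king on h8.
In check: no.
King squares — g7: attacked by Rf7; h7: attacked by Nf6; g8: attacked by Nf6.
Legal moves for White: none.
Not in check and no legal moves → stalemate.

stalemate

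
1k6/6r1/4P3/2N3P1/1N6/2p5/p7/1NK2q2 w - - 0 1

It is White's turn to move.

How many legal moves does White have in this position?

White to move; king on c1.
In check: yes, from the black queen on f1.
Legal moves: Kc2.
Count: 1.

1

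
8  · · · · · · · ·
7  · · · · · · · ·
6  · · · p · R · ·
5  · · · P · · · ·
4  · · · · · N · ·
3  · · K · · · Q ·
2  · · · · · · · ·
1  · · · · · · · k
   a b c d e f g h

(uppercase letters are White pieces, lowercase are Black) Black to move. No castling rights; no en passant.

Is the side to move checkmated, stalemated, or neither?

stalemate

Black to move; black king on h1.
In check: no.
King squares — g1: attacked by Qg3; g2: attacked by Qg3; h2: attacked by Qg3.
Legal moves for Black: none.
Not in check and no legal moves → stalemate.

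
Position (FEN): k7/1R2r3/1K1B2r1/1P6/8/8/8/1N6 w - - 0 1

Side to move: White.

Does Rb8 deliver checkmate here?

yes

After Rb8: black king on a8; in check: yes, from the white rook on b8.
King squares — a7: attacked by Kb6; b7: attacked by Kb6; b8: attacked by Bd6.
Black has no legal moves → checkmate.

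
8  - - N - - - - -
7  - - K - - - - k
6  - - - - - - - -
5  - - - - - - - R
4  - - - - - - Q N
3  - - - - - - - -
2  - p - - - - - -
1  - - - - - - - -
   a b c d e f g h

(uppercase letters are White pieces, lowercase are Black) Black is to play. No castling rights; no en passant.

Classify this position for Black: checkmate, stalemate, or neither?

checkmate

Black to move; black king on h7.
In check: yes, from the white rook on h5.
King squares — g6: attacked by Qg4; h6: attacked by Rh5; g7: attacked by Qg4; g8: attacked by Qg4; h8: attacked by Rh5.
Legal moves for Black: none.
In check with no legal moves → checkmate.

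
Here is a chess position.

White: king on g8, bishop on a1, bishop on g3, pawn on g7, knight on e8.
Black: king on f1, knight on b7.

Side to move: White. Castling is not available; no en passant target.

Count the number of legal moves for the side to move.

21

White to move; king on g8.
In check: no.
Legal moves: Kh8, Kf8, Kh7, Kf7, Nc7, Nf6, Nd6, Bb8, Bc7, Bd6, Bge5, Bh4, Bf4, Bh2, Bf2, Be1, Bf6, Bae5, Bd4, Bc3, Bb2.
Count: 21.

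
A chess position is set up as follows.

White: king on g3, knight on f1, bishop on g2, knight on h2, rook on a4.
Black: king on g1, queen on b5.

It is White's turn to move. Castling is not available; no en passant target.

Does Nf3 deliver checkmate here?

After Nf3: black king on g1; in check: yes, from the white knight on f3.
King squares — f1: attacked by Bg2; h1: attacked by Bg2; f2: attacked by Kg3; g2: attacked by Kg3; h2: attacked by Nf1.
Black has no legal moves → checkmate.

yes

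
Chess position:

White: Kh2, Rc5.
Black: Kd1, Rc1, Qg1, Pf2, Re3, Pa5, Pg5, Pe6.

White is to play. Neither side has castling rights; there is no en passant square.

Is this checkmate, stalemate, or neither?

White to move; white king on h2.
In check: yes, from the black queen on g1.
King squares — g1: attacked by Pf2; h1: attacked by Qg1; g2: attacked by Qg1; g3: attacked by Qg1; h3: attacked by Re3.
Legal moves for White: none.
In check with no legal moves → checkmate.

checkmate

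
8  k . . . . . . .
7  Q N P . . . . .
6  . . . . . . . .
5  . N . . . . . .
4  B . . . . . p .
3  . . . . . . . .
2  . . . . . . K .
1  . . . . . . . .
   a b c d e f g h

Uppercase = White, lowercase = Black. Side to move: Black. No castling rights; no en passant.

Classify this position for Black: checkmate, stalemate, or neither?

Black to move; black king on a8.
In check: yes, from the white queen on a7.
King squares — a7: attacked by Nb5; b7: attacked by Qa7; b8: attacked by Qa7.
Legal moves for Black: none.
In check with no legal moves → checkmate.

checkmate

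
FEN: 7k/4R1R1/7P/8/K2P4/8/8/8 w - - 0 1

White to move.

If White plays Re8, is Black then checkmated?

After Re8: black king on h8; in check: yes, from the white rook on e8.
King squares — g7: attacked by Ph6; h7: attacked by Rg7; g8: attacked by Rg7.
Black has no legal moves → checkmate.

yes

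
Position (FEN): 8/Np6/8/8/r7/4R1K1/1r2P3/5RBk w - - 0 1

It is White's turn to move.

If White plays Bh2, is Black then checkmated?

After Bh2: black king on h1; in check: yes, from the white rook on f1.
King squares — g1: attacked by Rf1; g2: attacked by Kg3; h2: attacked by Kg3.
Black has no legal moves → checkmate.

yes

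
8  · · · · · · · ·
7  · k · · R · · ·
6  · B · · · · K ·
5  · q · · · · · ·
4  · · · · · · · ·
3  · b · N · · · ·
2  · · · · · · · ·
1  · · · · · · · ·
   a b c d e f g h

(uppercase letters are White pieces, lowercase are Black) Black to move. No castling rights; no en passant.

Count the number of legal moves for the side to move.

7

Black to move; king on b7.
In check: yes, from the white rook on e7.
Legal moves: Kc8, Kb8, Ka8, Kc6, Kxb6, Ka6, Qd7.
Count: 7.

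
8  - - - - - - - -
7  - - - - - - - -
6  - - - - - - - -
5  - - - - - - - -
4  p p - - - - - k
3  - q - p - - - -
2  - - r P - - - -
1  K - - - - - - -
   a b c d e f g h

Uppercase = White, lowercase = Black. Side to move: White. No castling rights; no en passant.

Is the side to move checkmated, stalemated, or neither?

stalemate

White to move; white king on a1.
In check: no.
King squares — b1: attacked by Qb3; a2: attacked by Rc2; b2: attacked by Rc2.
Legal moves for White: none.
Not in check and no legal moves → stalemate.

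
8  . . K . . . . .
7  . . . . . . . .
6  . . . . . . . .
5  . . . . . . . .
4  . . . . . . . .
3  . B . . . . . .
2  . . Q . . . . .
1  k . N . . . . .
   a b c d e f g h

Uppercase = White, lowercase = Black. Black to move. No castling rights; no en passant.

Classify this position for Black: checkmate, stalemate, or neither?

stalemate

Black to move; black king on a1.
In check: no.
King squares — b1: attacked by Qc2; a2: attacked by Nc1; b2: attacked by Qc2.
Legal moves for Black: none.
Not in check and no legal moves → stalemate.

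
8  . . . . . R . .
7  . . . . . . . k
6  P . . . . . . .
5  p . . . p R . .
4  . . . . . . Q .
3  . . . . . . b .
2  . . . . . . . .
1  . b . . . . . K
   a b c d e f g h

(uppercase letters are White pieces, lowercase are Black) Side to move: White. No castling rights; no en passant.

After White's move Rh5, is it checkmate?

yes

After Rh5: black king on h7; in check: yes, from the white rook on h5.
King squares — g6: attacked by Qg4; h6: attacked by Rh5; g7: attacked by Qg4; g8: attacked by Qg4; h8: attacked by Rh5.
Black has no legal moves → checkmate.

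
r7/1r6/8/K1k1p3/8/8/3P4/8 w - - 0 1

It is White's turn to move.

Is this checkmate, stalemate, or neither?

checkmate

White to move; white king on a5.
In check: yes, from the black rook on a8.
King squares — a4: attacked by Ra8; b4: attacked by Kc5; b5: attacked by Kc5; a6: attacked by Ra8; b6: attacked by Kc5.
Legal moves for White: none.
In check with no legal moves → checkmate.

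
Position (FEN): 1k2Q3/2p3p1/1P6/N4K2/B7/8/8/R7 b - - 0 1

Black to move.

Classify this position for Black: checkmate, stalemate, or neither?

Black to move; black king on b8.
In check: yes, from the white queen on e8.
King squares — a7: attacked by Pb6; b7: attacked by Na5; c7: own pawn; a8: attacked by Qe8; c8: attacked by Qe8.
Legal moves for Black: none.
In check with no legal moves → checkmate.

checkmate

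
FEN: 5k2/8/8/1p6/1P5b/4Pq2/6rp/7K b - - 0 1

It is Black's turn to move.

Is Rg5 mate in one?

After Rg5: white king on h1; in check: yes, from the black queen on f3.
White has 1 legal reply: Kxh2.
In check but a legal move exists → not checkmate.

no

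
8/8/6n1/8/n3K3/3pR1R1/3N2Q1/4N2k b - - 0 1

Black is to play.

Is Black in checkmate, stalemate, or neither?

Black to move; black king on h1.
In check: yes, from the white queen on g2.
King squares — g1: attacked by Qg2; g2: attacked by Ne1; h2: attacked by Qg2.
Legal moves for Black: none.
In check with no legal moves → checkmate.

checkmate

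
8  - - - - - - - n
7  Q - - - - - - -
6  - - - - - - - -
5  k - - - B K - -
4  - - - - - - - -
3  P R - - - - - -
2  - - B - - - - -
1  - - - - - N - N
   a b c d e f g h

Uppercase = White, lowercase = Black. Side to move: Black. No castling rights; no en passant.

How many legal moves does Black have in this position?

Black to move; king on a5.
In check: yes, from the white queen on a7.
Legal moves: none.
Count: 0.

0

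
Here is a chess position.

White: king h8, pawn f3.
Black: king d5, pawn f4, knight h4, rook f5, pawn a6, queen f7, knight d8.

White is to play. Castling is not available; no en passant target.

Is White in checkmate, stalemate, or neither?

White to move; white king on h8.
In check: no.
King squares — g7: attacked by Qf7; h7: attacked by Qf7; g8: attacked by Qf7.
Legal moves for White: none.
Not in check and no legal moves → stalemate.

stalemate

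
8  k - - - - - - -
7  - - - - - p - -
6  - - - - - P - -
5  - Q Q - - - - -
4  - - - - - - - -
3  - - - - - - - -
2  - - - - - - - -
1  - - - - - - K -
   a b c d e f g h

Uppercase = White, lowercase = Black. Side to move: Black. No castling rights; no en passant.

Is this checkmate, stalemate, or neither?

stalemate

Black to move; black king on a8.
In check: no.
King squares — a7: attacked by Qc5; b7: attacked by Qb5; b8: attacked by Qb5.
Legal moves for Black: none.
Not in check and no legal moves → stalemate.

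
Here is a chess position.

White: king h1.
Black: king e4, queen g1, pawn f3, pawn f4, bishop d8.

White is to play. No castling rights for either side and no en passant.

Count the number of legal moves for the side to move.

1

White to move; king on h1.
In check: yes, from the black queen on g1.
Legal moves: Kxg1.
Count: 1.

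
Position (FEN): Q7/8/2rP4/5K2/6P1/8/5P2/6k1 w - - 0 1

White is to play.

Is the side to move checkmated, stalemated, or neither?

neither

White to move; white king on f5.
In check: no.
Legal moves for White include: Qh8, Qg8, Qf8, Qe8, Qd8, Qc8, Qb8, Qb7, Qa7, Qxc6, Qa6, Qa5, Qa4, Qa3, Qa2, Qa1+, Kg6, Kf6, ... (list truncated; more exist).
White has legal moves and is not in check → neither.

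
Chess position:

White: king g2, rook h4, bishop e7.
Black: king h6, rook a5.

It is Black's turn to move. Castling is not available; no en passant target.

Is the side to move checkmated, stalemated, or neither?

neither

Black to move; black king on h6.
In check: yes, from the white rook on h4.
King squares — g5: attacked by Be7; h5: attacked by Rh4; g6: available; g7: available; h7: attacked by Rh4.
Legal moves for Black: Kg7, Kg6, Rh5.
Black is in check but has 3 legal moves → neither.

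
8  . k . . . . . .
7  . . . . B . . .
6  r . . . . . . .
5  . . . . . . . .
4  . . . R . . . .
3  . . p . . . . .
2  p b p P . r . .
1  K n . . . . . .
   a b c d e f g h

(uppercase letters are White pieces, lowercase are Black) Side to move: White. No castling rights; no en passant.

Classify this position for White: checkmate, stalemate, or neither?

White to move; white king on a1.
In check: yes, from the black bishop on b2.
King squares — b1: attacked by Pa2; a2: attacked by Ra6; b2: attacked by Pc3.
Legal moves for White: none.
In check with no legal moves → checkmate.

checkmate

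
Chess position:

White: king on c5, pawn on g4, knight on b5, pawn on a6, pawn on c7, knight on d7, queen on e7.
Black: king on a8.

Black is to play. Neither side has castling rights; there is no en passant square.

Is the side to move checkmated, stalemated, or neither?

stalemate

Black to move; black king on a8.
In check: no.
King squares — a7: attacked by Nb5; b7: attacked by Pa6; b8: attacked by Pc7.
Legal moves for Black: none.
Not in check and no legal moves → stalemate.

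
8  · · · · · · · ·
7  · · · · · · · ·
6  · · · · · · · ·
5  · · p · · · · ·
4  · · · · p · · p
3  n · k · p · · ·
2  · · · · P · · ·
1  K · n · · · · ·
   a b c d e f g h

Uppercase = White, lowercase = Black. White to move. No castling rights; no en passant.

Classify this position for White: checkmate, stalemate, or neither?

stalemate

White to move; white king on a1.
In check: no.
King squares — b1: attacked by Na3; a2: attacked by Nc1; b2: attacked by Kc3.
Legal moves for White: none.
Not in check and no legal moves → stalemate.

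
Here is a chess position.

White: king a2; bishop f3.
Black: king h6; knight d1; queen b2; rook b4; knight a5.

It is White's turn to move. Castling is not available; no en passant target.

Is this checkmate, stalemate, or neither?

checkmate

White to move; white king on a2.
In check: yes, from the black queen on b2.
King squares — a1: attacked by Qb2; b1: attacked by Qb2; b2: attacked by Nd1; a3: attacked by Qb2; b3: attacked by Qb2.
Legal moves for White: none.
In check with no legal moves → checkmate.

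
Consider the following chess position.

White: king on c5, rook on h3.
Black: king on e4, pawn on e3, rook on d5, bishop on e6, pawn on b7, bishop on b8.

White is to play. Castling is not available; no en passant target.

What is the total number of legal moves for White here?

3

White to move; king on c5.
In check: yes, from the black rook on d5.
Legal moves: Kb6, Kc4, Kb4.
Count: 3.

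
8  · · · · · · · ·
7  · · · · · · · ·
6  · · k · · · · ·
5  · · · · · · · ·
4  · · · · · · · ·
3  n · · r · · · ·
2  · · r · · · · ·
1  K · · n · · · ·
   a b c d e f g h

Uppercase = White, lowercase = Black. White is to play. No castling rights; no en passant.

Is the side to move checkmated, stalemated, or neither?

stalemate

White to move; white king on a1.
In check: no.
King squares — b1: attacked by Na3; a2: attacked by Rc2; b2: attacked by Nd1.
Legal moves for White: none.
Not in check and no legal moves → stalemate.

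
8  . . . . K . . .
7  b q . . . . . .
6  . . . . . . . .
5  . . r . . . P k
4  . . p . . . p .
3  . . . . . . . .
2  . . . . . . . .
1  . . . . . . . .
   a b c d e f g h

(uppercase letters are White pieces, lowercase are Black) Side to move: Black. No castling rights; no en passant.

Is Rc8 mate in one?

After Rc8: white king on e8; in check: yes, from the black rook on c8.
King squares — d7: attacked by Qb7; e7: attacked by Qb7; f7: attacked by Qb7; d8: attacked by Rc8; f8: attacked by Rc8.
White has no legal moves → checkmate.

yes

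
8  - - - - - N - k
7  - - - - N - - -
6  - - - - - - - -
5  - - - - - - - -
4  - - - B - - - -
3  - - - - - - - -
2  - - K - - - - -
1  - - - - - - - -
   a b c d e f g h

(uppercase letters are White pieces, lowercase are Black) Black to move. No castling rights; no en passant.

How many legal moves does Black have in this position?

0

Black to move; king on h8.
In check: yes, from the white bishop on d4.
Legal moves: none.
Count: 0.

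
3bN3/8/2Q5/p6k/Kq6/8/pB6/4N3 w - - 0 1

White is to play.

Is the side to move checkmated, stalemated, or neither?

White to move; white king on a4.
In check: yes, from the black queen on b4.
King squares — a3: attacked by Qb4; b3: attacked by Qb4; b4: attacked by Pa5; a5: attacked by Qb4; b5: attacked by Qb4.
Legal moves for White: none.
In check with no legal moves → checkmate.

checkmate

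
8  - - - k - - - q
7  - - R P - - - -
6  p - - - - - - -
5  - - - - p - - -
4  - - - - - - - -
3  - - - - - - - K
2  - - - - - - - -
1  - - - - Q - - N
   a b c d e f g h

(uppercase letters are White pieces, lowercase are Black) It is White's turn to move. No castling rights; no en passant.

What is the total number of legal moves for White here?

White to move; king on h3.
In check: yes, from the black queen on h8.
Legal moves: Kg4, Kg3, Kg2, Qh4+.
Count: 4.

4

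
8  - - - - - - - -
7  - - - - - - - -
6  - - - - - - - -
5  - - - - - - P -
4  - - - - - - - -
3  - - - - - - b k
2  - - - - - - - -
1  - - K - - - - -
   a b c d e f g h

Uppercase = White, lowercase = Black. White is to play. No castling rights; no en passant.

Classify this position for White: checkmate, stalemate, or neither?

neither

White to move; white king on c1.
In check: no.
Legal moves for White: Kd2, Kc2, Kb2, Kd1, Kb1, g6.
White has 6 legal moves and is not in check → neither.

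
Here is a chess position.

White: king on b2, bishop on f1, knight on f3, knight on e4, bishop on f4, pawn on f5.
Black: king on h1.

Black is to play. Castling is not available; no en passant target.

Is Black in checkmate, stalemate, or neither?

stalemate

Black to move; black king on h1.
In check: no.
King squares — g1: attacked by Nf3; g2: attacked by Bf1; h2: attacked by Nf3.
Legal moves for Black: none.
Not in check and no legal moves → stalemate.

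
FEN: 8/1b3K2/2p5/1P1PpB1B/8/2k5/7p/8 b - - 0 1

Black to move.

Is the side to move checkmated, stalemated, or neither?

Black to move; black king on c3.
In check: no.
Legal moves for Black: Bc8, Ba8, Ba6, Kd4, Kc4, Kb4, Kb3, Kd2, Kb2, cxd5, cxb5, c5, e4, h1=Q, h1=R, h1=B, h1=N.
Black has 17 legal moves and is not in check → neither.

neither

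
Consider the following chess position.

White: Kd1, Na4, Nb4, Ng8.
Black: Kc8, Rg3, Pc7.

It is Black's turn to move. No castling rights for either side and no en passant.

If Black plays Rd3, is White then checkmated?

no

After Rd3: white king on d1; in check: yes, from the black rook on d3.
White has 5 legal replies: Ke2, Kc2, Ke1, Kc1, Nxd3.
In check but a legal move exists → not checkmate.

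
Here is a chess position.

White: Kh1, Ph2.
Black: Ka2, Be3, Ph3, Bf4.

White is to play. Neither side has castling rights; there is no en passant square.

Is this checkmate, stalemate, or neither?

stalemate

White to move; white king on h1.
In check: no.
King squares — g1: attacked by Be3; g2: attacked by Ph3; h2: own pawn.
Legal moves for White: none.
Not in check and no legal moves → stalemate.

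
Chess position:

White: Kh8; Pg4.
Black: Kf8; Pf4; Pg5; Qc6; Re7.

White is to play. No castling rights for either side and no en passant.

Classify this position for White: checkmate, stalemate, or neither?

stalemate

White to move; white king on h8.
In check: no.
King squares — g7: attacked by Re7; h7: attacked by Re7; g8: attacked by Kf8.
Legal moves for White: none.
Not in check and no legal moves → stalemate.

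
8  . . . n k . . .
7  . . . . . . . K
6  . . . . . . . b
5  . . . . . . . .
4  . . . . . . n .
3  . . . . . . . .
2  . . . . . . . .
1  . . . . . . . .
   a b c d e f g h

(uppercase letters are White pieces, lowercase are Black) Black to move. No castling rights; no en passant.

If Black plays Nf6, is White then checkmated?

After Nf6: white king on h7; in check: yes, from the black knight on f6.
White has 3 legal replies: Kh8, Kxh6, Kg6.
In check but a legal move exists → not checkmate.

no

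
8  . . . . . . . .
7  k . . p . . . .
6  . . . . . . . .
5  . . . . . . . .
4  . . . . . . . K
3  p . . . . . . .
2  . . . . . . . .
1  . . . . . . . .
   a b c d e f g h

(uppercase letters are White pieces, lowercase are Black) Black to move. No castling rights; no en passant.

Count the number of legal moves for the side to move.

8

Black to move; king on a7.
In check: no.
Legal moves: Kb8, Ka8, Kb7, Kb6, Ka6, d6, a2, d5.
Count: 8.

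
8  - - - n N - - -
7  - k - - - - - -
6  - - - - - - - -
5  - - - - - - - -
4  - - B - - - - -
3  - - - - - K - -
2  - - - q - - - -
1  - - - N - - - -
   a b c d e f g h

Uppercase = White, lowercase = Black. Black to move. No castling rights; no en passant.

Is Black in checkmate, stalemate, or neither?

Black to move; black king on b7.
In check: no.
Legal moves for Black include: Nf7, Ne6, Nc6, Kc8, Kb8, Ka8, Ka7, Kc6, Kb6, Qd7, Qh6, Qd6, Qg5, Qd5+, Qa5, Qf4+, Qd4, Qb4, ... (list truncated; more exist).
Black has legal moves and is not in check → neither.

neither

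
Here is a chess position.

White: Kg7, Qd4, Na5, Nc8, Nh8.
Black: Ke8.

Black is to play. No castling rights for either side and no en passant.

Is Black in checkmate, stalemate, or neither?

stalemate

Black to move; black king on e8.
In check: no.
King squares — d7: attacked by Qd4; e7: attacked by Nc8; f7: attacked by Kg7; d8: attacked by Qd4; f8: attacked by Kg7.
Legal moves for Black: none.
Not in check and no legal moves → stalemate.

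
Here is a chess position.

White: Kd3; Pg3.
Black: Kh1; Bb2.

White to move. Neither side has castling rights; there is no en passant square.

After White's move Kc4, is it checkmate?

no

After Kc4: black king on h1; in check: no.
Black is not in check, so this cannot be checkmate.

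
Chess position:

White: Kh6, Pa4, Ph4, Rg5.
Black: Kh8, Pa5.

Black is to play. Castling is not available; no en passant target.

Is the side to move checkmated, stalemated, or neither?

stalemate

Black to move; black king on h8.
In check: no.
King squares — g7: attacked by Rg5; h7: attacked by Kh6; g8: attacked by Rg5.
Legal moves for Black: none.
Not in check and no legal moves → stalemate.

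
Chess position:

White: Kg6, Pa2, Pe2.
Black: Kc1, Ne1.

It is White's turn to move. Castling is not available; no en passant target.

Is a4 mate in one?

After a4: black king on c1; in check: no.
Black is not in check, so this cannot be checkmate.

no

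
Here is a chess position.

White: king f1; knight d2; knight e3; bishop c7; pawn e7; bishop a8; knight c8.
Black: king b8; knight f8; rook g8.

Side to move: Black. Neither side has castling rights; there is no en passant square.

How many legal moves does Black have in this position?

3

Black to move; king on b8.
In check: yes, from the white bishop on c7.
Legal moves: Kxc8, Kxa8, Kxc7.
Count: 3.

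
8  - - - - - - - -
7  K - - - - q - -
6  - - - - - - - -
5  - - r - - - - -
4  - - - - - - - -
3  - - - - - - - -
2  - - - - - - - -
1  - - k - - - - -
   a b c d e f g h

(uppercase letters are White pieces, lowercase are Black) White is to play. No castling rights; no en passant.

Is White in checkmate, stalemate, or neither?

neither

White to move; white king on a7.
In check: yes, from the black queen on f7.
Legal moves for White: Kb8, Ka8, Kb6, Ka6.
White is in check but has 4 legal moves → neither.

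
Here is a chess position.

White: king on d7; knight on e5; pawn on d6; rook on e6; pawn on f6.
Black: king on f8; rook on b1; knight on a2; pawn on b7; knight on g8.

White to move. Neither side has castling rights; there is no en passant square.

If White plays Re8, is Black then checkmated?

After Re8: black king on f8; in check: yes, from the white rook on e8.
King squares — e7: attacked by Pd6; f7: attacked by Ne5; g7: attacked by Pf6; e8: attacked by Kd7; g8: own knight.
Black has no legal moves → checkmate.

yes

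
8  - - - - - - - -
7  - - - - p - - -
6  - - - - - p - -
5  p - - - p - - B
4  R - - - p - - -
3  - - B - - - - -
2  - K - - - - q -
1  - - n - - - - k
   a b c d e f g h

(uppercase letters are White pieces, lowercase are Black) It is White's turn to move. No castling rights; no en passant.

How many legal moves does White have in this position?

White to move; king on b2.
In check: yes, from the black queen on g2.
Legal moves: Ka3, Kxc1, Kb1, Ka1, Be2, Bd2.
Count: 6.

6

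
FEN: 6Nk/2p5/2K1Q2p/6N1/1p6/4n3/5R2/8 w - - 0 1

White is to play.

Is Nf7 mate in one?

After Nf7: black king on h8; in check: yes, from the white knight on f7.
Black has 3 legal replies: Kxg8, Kh7, Kg7.
In check but a legal move exists → not checkmate.

no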